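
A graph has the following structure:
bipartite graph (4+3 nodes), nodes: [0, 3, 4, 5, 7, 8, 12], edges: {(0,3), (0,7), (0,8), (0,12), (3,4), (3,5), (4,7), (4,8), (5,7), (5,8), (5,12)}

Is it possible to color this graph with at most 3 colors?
A valid 3-coloring: color 1: [0, 4, 5]; color 2: [3, 7, 8, 12].
(χ(G) = 2 ≤ 3.)

Yes, G is 3-colorable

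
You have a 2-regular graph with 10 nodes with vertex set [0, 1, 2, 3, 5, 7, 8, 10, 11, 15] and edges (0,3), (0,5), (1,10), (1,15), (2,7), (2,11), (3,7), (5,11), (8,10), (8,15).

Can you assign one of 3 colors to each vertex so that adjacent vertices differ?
A valid 3-coloring: color 1: [2, 3, 5, 10, 15]; color 2: [0, 1, 7, 8, 11].
(χ(G) = 2 ≤ 3.)

Yes, G is 3-colorable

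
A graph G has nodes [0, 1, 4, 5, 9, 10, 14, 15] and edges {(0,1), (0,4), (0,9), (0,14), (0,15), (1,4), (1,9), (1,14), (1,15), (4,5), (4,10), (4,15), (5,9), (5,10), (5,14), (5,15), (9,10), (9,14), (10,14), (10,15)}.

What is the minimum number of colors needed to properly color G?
χ(G) = 4

Clique number ω(G) = 4 (lower bound: χ ≥ ω).
The clique on [0, 1, 9, 14] has size 4, forcing χ ≥ 4, and the coloring below uses 4 colors, so χ(G) = 4.
A valid 4-coloring: color 1: [1, 10]; color 2: [9, 15]; color 3: [4, 14]; color 4: [0, 5].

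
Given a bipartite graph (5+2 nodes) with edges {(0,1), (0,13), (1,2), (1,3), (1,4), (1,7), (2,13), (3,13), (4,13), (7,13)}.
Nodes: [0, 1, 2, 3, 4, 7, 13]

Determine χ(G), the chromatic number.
Clique number ω(G) = 2 (lower bound: χ ≥ ω).
The graph is bipartite (no odd cycle), so 2 colors suffice: χ(G) = 2.
A valid 2-coloring: color 1: [1, 13]; color 2: [0, 2, 3, 4, 7].

χ(G) = 2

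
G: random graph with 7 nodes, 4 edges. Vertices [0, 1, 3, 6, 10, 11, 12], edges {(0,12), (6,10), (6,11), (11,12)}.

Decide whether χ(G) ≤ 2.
Yes, G is 2-colorable

A valid 2-coloring: color 1: [1, 3, 6, 12]; color 2: [0, 10, 11].
(χ(G) = 2 ≤ 2.)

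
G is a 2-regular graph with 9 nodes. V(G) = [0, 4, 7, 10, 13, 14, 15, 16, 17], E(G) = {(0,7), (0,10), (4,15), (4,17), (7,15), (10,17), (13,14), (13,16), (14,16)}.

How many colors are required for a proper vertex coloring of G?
Clique number ω(G) = 3 (lower bound: χ ≥ ω).
The clique on [13, 14, 16] has size 3, forcing χ ≥ 3, and the coloring below uses 3 colors, so χ(G) = 3.
A valid 3-coloring: color 1: [0, 13, 15, 17]; color 2: [4, 7, 10, 16]; color 3: [14].

χ(G) = 3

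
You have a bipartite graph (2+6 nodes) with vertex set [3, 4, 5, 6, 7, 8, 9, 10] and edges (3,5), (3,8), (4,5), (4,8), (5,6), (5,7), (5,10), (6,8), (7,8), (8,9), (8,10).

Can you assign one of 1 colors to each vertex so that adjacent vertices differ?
Edge (3,8) forces its endpoints to differ, so 1 color is not enough.

No, G is not 1-colorable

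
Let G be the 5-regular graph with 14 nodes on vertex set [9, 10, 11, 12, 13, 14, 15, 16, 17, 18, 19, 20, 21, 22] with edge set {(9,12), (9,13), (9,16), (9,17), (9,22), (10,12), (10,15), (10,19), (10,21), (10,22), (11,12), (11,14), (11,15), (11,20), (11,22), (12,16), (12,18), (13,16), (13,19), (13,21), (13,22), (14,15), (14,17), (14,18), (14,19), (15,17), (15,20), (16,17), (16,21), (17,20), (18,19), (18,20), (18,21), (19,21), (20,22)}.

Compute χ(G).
χ(G) = 4

Clique number ω(G) = 3 (lower bound: χ ≥ ω).
Suppose a proper 3-coloring c exists. The clique [9, 12, 16] takes 3 distinct colors; by symmetry let c(9) = 1, c(12) = 2, c(16) = 3.
- Vertex 13: neighbors [9, 16] already have colors [1, 3] ⇒ c(13) = 2.
- Vertex 17: neighbors [9, 16] already have colors [1, 3] ⇒ c(17) = 2.
- Vertex 21: neighbors [13, 16] already have colors [2, 3] ⇒ c(21) = 1.
- Vertex 10: neighbors [21, 12] already have colors [1, 2] ⇒ c(10) = 3.
- Vertex 19: neighbors [21, 13, 10] already have colors [1, 2, 3] — all 3 colors blocked. Contradiction.
The forced assignments end in a contradiction, so G has no proper 3-coloring (χ ≥ 4).
The coloring below uses 4 colors, so χ(G) = 4.
A valid 4-coloring: color 1: [9, 14, 20, 21]; color 2: [15, 16, 19, 22]; color 3: [10, 11, 13, 17, 18]; color 4: [12].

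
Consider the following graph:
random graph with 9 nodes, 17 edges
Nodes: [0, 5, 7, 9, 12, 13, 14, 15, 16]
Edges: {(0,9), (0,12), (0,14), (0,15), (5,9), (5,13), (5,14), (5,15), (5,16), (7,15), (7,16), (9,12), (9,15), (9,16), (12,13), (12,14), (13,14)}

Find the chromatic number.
χ(G) = 4

Clique number ω(G) = 3 (lower bound: χ ≥ ω).
Suppose a proper 3-coloring c exists. The clique [0, 9, 12] takes 3 distinct colors; by symmetry let c(0) = 1, c(9) = 2, c(12) = 3.
- Vertex 14: neighbors [0, 12] already have colors [1, 3] ⇒ c(14) = 2.
- Vertex 15: neighbors [0, 9] already have colors [1, 2] ⇒ c(15) = 3.
- Vertex 5: neighbors [9, 15] already have colors [2, 3] ⇒ c(5) = 1.
- Vertex 13: neighbors [5, 14, 12] already have colors [1, 2, 3] — all 3 colors blocked. Contradiction.
The forced assignments end in a contradiction, so G has no proper 3-coloring (χ ≥ 4).
The coloring below uses 4 colors, so χ(G) = 4.
A valid 4-coloring: color 1: [0, 5, 7]; color 2: [9, 14]; color 3: [12, 15, 16]; color 4: [13].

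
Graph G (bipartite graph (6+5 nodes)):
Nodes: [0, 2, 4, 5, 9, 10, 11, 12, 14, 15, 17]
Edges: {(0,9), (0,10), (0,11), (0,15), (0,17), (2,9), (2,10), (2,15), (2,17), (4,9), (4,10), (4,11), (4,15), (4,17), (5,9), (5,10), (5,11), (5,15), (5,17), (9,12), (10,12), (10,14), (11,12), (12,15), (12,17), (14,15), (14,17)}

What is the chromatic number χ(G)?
Clique number ω(G) = 2 (lower bound: χ ≥ ω).
The graph is bipartite (no odd cycle), so 2 colors suffice: χ(G) = 2.
A valid 2-coloring: color 1: [9, 10, 11, 15, 17]; color 2: [0, 2, 4, 5, 12, 14].

χ(G) = 2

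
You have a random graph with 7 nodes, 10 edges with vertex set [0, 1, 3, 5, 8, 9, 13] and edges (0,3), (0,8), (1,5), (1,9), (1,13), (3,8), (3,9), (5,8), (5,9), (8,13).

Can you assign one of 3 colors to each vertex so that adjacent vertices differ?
Yes, G is 3-colorable

A valid 3-coloring: color 1: [1, 8]; color 2: [3, 5, 13]; color 3: [0, 9].
(χ(G) = 3 ≤ 3.)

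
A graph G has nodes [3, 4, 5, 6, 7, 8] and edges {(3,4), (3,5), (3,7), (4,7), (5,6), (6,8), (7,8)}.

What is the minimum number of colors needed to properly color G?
χ(G) = 3

Clique number ω(G) = 3 (lower bound: χ ≥ ω).
The clique on [3, 4, 7] has size 3, forcing χ ≥ 3, and the coloring below uses 3 colors, so χ(G) = 3.
A valid 3-coloring: color 1: [6, 7]; color 2: [3, 8]; color 3: [4, 5].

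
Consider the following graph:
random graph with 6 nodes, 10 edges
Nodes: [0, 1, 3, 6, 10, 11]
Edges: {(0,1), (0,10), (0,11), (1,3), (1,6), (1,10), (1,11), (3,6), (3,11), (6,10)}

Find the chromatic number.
Clique number ω(G) = 3 (lower bound: χ ≥ ω).
Odd cycle [11, 0, 10, 6, 3] needs 3 colors (χ ≥ 3).
Vertex 1 is adjacent to every vertex of [0, 3, 6, 10, 11], which already need 3 colors among themselves, so 1 needs a new color (χ ≥ 4).
The coloring below uses 4 colors, so χ(G) = 4.
A valid 4-coloring: color 1: [1]; color 2: [6, 11]; color 3: [3, 10]; color 4: [0].

χ(G) = 4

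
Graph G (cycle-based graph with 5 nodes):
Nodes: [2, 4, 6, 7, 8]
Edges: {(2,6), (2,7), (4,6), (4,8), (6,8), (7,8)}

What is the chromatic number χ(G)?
Clique number ω(G) = 3 (lower bound: χ ≥ ω).
The clique on [4, 6, 8] has size 3, forcing χ ≥ 3, and the coloring below uses 3 colors, so χ(G) = 3.
A valid 3-coloring: color 1: [2, 8]; color 2: [6, 7]; color 3: [4].

χ(G) = 3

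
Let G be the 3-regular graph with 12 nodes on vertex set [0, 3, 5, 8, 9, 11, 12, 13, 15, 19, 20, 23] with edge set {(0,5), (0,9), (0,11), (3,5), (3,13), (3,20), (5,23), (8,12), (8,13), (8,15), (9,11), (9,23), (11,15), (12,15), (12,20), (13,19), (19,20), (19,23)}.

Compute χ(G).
Clique number ω(G) = 3 (lower bound: χ ≥ ω).
The clique on [0, 9, 11] has size 3, forcing χ ≥ 3, and the coloring below uses 3 colors, so χ(G) = 3.
A valid 3-coloring: color 1: [5, 8, 9, 19]; color 2: [0, 13, 15, 20, 23]; color 3: [3, 11, 12].

χ(G) = 3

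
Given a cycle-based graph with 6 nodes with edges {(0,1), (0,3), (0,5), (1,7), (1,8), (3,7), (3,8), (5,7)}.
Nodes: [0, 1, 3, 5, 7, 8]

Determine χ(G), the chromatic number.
χ(G) = 2

Clique number ω(G) = 2 (lower bound: χ ≥ ω).
The graph is bipartite (no odd cycle), so 2 colors suffice: χ(G) = 2.
A valid 2-coloring: color 1: [1, 3, 5]; color 2: [0, 7, 8].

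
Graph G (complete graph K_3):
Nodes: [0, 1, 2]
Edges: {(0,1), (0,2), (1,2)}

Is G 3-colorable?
Yes, G is 3-colorable

A valid 3-coloring: color 1: [2]; color 2: [0]; color 3: [1].
(χ(G) = 3 ≤ 3.)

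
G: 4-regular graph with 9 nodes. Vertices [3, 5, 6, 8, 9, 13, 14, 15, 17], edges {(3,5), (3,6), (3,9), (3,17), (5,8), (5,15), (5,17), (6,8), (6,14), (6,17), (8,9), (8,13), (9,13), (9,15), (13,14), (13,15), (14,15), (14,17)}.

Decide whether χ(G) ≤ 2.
No, G is not 2-colorable

The clique on vertices [3, 5, 17] has size 3 > 2, so it alone needs 3 colors.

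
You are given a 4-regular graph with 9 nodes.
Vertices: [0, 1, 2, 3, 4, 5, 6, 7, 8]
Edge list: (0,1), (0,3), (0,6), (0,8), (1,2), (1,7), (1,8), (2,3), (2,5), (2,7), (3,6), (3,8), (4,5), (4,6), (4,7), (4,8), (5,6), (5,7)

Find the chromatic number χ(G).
Clique number ω(G) = 3 (lower bound: χ ≥ ω).
The clique on [0, 1, 8] has size 3, forcing χ ≥ 3, and the coloring below uses 3 colors, so χ(G) = 3.
A valid 3-coloring: color 1: [0, 2, 4]; color 2: [1, 3, 5]; color 3: [6, 7, 8].

χ(G) = 3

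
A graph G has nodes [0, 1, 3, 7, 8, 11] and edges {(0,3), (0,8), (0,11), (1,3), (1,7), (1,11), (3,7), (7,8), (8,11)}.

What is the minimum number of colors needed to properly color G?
χ(G) = 3

Clique number ω(G) = 3 (lower bound: χ ≥ ω).
The clique on [0, 8, 11] has size 3, forcing χ ≥ 3, and the coloring below uses 3 colors, so χ(G) = 3.
A valid 3-coloring: color 1: [0, 7]; color 2: [3, 11]; color 3: [1, 8].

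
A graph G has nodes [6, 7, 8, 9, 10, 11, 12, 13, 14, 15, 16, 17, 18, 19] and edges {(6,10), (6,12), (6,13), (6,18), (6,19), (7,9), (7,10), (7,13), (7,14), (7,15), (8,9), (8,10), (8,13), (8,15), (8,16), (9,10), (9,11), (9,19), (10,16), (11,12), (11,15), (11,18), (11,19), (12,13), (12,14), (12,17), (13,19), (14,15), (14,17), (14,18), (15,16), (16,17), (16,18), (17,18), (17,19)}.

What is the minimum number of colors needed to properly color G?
Clique number ω(G) = 3 (lower bound: χ ≥ ω).
The clique on [6, 13, 19] has size 3, forcing χ ≥ 3, and the coloring below uses 3 colors, so χ(G) = 3.
A valid 3-coloring: color 1: [10, 12, 15, 18, 19]; color 2: [6, 7, 8, 11, 17]; color 3: [9, 13, 14, 16].

χ(G) = 3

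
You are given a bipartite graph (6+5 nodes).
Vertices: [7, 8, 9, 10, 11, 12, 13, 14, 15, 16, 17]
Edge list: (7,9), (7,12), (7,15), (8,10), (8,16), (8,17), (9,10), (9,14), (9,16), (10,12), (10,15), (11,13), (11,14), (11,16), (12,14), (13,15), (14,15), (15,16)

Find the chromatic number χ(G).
χ(G) = 2

Clique number ω(G) = 2 (lower bound: χ ≥ ω).
The graph is bipartite (no odd cycle), so 2 colors suffice: χ(G) = 2.
A valid 2-coloring: color 1: [8, 9, 11, 12, 15]; color 2: [7, 10, 13, 14, 16, 17].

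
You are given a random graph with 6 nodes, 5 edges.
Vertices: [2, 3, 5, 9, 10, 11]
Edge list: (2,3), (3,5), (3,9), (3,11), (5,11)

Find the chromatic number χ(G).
Clique number ω(G) = 3 (lower bound: χ ≥ ω).
The clique on [3, 5, 11] has size 3, forcing χ ≥ 3, and the coloring below uses 3 colors, so χ(G) = 3.
A valid 3-coloring: color 1: [3, 10]; color 2: [2, 5, 9]; color 3: [11].

χ(G) = 3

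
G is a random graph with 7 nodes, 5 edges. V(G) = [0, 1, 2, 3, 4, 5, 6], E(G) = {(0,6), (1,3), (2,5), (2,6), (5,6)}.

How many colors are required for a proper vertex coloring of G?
χ(G) = 3

Clique number ω(G) = 3 (lower bound: χ ≥ ω).
The clique on [2, 5, 6] has size 3, forcing χ ≥ 3, and the coloring below uses 3 colors, so χ(G) = 3.
A valid 3-coloring: color 1: [3, 4, 6]; color 2: [0, 1, 5]; color 3: [2].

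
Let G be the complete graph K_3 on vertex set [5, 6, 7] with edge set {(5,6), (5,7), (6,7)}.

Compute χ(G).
χ(G) = 3

Clique number ω(G) = 3 (lower bound: χ ≥ ω).
The clique on [5, 6, 7] has size 3, forcing χ ≥ 3, and the coloring below uses 3 colors, so χ(G) = 3.
A valid 3-coloring: color 1: [6]; color 2: [5]; color 3: [7].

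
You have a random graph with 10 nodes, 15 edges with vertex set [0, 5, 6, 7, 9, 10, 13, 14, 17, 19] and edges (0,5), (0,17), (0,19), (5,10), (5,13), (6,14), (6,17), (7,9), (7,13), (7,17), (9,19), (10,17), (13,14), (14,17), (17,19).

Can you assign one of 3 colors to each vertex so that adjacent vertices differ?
Yes, G is 3-colorable

A valid 3-coloring: color 1: [5, 9, 17]; color 2: [6, 10, 13, 19]; color 3: [0, 7, 14].
(χ(G) = 3 ≤ 3.)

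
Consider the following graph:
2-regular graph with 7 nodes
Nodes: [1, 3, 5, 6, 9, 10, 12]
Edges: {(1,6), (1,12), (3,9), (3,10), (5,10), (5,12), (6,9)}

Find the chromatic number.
χ(G) = 3

Clique number ω(G) = 2 (lower bound: χ ≥ ω).
Odd cycle [12, 1, 6, 9, 3, 10, 5] needs 3 colors (χ ≥ 3).
The coloring below uses 3 colors, so χ(G) = 3.
A valid 3-coloring: color 1: [9, 10, 12]; color 2: [3, 5, 6]; color 3: [1].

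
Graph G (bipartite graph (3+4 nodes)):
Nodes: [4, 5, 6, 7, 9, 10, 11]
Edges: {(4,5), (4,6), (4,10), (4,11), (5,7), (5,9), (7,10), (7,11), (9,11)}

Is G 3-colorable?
A valid 3-coloring: color 1: [4, 7, 9]; color 2: [5, 6, 10, 11].
(χ(G) = 2 ≤ 3.)

Yes, G is 3-colorable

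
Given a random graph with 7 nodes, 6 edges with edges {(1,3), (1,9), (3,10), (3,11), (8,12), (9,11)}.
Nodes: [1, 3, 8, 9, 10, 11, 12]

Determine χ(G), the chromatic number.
Clique number ω(G) = 2 (lower bound: χ ≥ ω).
The graph is bipartite (no odd cycle), so 2 colors suffice: χ(G) = 2.
A valid 2-coloring: color 1: [3, 9, 12]; color 2: [1, 8, 10, 11].

χ(G) = 2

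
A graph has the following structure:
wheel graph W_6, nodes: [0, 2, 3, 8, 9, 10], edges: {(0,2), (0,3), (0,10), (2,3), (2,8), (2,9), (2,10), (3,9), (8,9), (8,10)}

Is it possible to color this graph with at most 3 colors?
No, G is not 3-colorable

Odd cycle [3, 9, 8, 10, 0] needs 3 colors (χ ≥ 3).
Vertex 2 is adjacent to every vertex of [0, 3, 8, 9, 10], which already need 3 colors among themselves, so 2 needs a new color (χ ≥ 4).
Hence χ(G) ≥ 4 > 3, so no proper 3-coloring exists.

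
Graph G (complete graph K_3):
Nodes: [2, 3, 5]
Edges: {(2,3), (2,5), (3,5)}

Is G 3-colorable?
A valid 3-coloring: color 1: [5]; color 2: [3]; color 3: [2].
(χ(G) = 3 ≤ 3.)

Yes, G is 3-colorable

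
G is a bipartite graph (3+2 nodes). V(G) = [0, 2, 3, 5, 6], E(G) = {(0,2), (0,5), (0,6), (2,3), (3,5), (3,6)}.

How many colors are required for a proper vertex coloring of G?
Clique number ω(G) = 2 (lower bound: χ ≥ ω).
The graph is bipartite (no odd cycle), so 2 colors suffice: χ(G) = 2.
A valid 2-coloring: color 1: [0, 3]; color 2: [2, 5, 6].

χ(G) = 2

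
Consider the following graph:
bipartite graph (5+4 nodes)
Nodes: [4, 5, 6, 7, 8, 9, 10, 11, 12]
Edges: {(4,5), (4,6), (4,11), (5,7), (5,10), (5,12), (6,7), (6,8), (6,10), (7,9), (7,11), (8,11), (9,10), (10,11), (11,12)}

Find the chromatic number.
Clique number ω(G) = 2 (lower bound: χ ≥ ω).
The graph is bipartite (no odd cycle), so 2 colors suffice: χ(G) = 2.
A valid 2-coloring: color 1: [5, 6, 9, 11]; color 2: [4, 7, 8, 10, 12].

χ(G) = 2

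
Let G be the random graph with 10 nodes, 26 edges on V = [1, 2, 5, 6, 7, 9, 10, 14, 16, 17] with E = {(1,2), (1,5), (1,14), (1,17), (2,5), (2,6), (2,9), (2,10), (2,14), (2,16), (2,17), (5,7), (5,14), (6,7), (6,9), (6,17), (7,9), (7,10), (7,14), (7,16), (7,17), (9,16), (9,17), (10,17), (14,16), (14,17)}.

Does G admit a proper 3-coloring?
No, G is not 3-colorable

The clique on vertices [1, 2, 14, 17] has size 4 > 3, so it alone needs 4 colors.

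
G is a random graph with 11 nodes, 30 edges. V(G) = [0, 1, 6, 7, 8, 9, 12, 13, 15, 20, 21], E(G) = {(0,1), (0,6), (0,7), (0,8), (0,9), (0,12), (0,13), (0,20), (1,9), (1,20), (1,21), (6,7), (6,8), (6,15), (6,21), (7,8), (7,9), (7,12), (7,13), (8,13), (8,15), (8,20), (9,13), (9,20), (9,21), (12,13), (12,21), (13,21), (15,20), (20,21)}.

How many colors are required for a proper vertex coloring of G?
χ(G) = 4

Clique number ω(G) = 4 (lower bound: χ ≥ ω).
The clique on [0, 1, 9, 20] has size 4, forcing χ ≥ 4, and the coloring below uses 4 colors, so χ(G) = 4.
A valid 4-coloring: color 1: [0, 15, 21]; color 2: [7, 20]; color 3: [8, 9, 12]; color 4: [1, 6, 13].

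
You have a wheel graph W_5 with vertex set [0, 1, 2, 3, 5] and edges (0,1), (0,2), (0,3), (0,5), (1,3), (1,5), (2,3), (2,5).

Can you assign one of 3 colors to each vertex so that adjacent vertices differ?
A valid 3-coloring: color 1: [0]; color 2: [1, 2]; color 3: [3, 5].
(χ(G) = 3 ≤ 3.)

Yes, G is 3-colorable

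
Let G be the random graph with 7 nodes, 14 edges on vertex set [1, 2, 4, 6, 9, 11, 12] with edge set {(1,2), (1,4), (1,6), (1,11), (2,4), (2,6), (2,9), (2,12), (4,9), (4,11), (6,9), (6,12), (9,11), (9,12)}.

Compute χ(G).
Clique number ω(G) = 4 (lower bound: χ ≥ ω).
The clique on [2, 6, 9, 12] has size 4, forcing χ ≥ 4, and the coloring below uses 4 colors, so χ(G) = 4.
A valid 4-coloring: color 1: [2, 11]; color 2: [1, 9]; color 3: [4, 12]; color 4: [6].

χ(G) = 4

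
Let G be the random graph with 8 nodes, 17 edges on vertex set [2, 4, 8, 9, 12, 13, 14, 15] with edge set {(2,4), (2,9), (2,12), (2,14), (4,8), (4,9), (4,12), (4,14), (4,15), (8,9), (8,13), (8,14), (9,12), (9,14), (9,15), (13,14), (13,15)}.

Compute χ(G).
Clique number ω(G) = 4 (lower bound: χ ≥ ω).
The clique on [4, 8, 9, 14] has size 4, forcing χ ≥ 4, and the coloring below uses 4 colors, so χ(G) = 4.
A valid 4-coloring: color 1: [4, 13]; color 2: [9]; color 3: [12, 14, 15]; color 4: [2, 8].

χ(G) = 4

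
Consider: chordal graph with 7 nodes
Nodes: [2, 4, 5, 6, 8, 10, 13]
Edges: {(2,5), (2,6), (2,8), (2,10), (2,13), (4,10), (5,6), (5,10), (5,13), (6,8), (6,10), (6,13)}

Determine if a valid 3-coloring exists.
No, G is not 3-colorable

The clique on vertices [2, 5, 6, 10] has size 4 > 3, so it alone needs 4 colors.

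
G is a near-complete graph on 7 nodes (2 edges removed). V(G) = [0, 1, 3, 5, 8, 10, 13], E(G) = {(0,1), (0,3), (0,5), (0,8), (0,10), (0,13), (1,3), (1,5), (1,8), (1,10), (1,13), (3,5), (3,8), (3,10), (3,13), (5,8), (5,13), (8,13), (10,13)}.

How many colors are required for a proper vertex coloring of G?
χ(G) = 6

Clique number ω(G) = 6 (lower bound: χ ≥ ω).
The clique on [0, 1, 3, 5, 8, 13] has size 6, forcing χ ≥ 6, and the coloring below uses 6 colors, so χ(G) = 6.
A valid 6-coloring: color 1: [13]; color 2: [0]; color 3: [3]; color 4: [1]; color 5: [5, 10]; color 6: [8].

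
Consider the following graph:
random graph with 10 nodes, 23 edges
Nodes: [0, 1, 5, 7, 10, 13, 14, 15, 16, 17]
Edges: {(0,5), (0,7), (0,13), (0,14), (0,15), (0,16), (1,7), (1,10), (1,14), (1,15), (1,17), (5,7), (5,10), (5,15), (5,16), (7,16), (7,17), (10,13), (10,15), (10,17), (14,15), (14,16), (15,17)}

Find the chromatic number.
Clique number ω(G) = 4 (lower bound: χ ≥ ω).
The clique on [0, 5, 7, 16] has size 4, forcing χ ≥ 4, and the coloring below uses 4 colors, so χ(G) = 4.
A valid 4-coloring: color 1: [0, 10]; color 2: [7, 13, 15]; color 3: [5, 14, 17]; color 4: [1, 16].

χ(G) = 4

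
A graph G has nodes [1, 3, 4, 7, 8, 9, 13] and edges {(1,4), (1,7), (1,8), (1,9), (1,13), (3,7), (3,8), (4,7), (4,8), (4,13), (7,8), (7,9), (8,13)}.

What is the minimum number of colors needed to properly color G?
χ(G) = 4

Clique number ω(G) = 4 (lower bound: χ ≥ ω).
The clique on [1, 4, 8, 13] has size 4, forcing χ ≥ 4, and the coloring below uses 4 colors, so χ(G) = 4.
A valid 4-coloring: color 1: [1, 3]; color 2: [7, 13]; color 3: [8, 9]; color 4: [4].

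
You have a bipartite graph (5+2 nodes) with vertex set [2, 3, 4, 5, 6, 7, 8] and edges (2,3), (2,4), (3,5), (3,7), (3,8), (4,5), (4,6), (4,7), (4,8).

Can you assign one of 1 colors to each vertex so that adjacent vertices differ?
Edge (3,8) forces its endpoints to differ, so 1 color is not enough.

No, G is not 1-colorable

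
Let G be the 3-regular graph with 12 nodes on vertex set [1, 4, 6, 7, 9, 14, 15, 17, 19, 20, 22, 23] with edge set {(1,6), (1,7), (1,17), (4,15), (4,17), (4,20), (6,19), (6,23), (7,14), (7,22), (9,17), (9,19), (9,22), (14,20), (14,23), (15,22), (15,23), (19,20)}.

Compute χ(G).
χ(G) = 3

Clique number ω(G) = 2 (lower bound: χ ≥ ω).
Odd cycle [14, 20, 19, 6, 23] needs 3 colors (χ ≥ 3).
The coloring below uses 3 colors, so χ(G) = 3.
A valid 3-coloring: color 1: [1, 9, 14, 15]; color 2: [6, 7, 17, 20]; color 3: [4, 19, 22, 23].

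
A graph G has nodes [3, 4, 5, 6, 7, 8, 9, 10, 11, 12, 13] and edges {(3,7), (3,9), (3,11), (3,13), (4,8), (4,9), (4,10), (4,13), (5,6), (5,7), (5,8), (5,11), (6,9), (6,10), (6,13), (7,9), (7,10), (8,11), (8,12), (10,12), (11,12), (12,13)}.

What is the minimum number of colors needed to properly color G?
χ(G) = 3

Clique number ω(G) = 3 (lower bound: χ ≥ ω).
The clique on [3, 7, 9] has size 3, forcing χ ≥ 3, and the coloring below uses 3 colors, so χ(G) = 3.
A valid 3-coloring: color 1: [4, 6, 7, 11]; color 2: [8, 9, 10, 13]; color 3: [3, 5, 12].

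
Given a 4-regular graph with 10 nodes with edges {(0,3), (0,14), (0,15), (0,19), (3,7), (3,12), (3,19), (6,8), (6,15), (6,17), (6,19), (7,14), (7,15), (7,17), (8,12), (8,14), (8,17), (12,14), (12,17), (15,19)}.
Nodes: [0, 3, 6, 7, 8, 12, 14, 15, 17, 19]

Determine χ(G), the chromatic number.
Clique number ω(G) = 3 (lower bound: χ ≥ ω).
The clique on [0, 3, 19] has size 3, forcing χ ≥ 3, and the coloring below uses 3 colors, so χ(G) = 3.
A valid 3-coloring: color 1: [0, 6, 7, 12]; color 2: [14, 17, 19]; color 3: [3, 8, 15].

χ(G) = 3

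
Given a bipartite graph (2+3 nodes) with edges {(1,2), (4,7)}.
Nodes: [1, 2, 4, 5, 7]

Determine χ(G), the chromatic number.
Clique number ω(G) = 2 (lower bound: χ ≥ ω).
The graph is bipartite (no odd cycle), so 2 colors suffice: χ(G) = 2.
A valid 2-coloring: color 1: [2, 5, 7]; color 2: [1, 4].

χ(G) = 2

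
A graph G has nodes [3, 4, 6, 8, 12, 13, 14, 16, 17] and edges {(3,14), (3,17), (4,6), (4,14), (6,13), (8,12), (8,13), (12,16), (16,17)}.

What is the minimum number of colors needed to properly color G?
Clique number ω(G) = 2 (lower bound: χ ≥ ω).
Odd cycle [16, 12, 8, 13, 6, 4, 14, 3, 17] needs 3 colors (χ ≥ 3).
The coloring below uses 3 colors, so χ(G) = 3.
A valid 3-coloring: color 1: [3, 6, 8, 16]; color 2: [4, 12, 13, 17]; color 3: [14].

χ(G) = 3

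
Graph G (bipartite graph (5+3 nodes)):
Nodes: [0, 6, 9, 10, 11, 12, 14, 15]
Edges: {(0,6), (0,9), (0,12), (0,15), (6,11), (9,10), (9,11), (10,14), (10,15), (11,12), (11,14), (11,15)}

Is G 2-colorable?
A valid 2-coloring: color 1: [0, 10, 11]; color 2: [6, 9, 12, 14, 15].
(χ(G) = 2 ≤ 2.)

Yes, G is 2-colorable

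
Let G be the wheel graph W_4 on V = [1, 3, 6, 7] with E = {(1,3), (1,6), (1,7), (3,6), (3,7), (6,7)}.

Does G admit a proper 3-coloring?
The clique on vertices [1, 3, 6, 7] has size 4 > 3, so it alone needs 4 colors.

No, G is not 3-colorable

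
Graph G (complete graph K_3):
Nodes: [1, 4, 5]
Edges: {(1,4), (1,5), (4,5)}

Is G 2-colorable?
The clique on vertices [1, 4, 5] has size 3 > 2, so it alone needs 3 colors.

No, G is not 2-colorable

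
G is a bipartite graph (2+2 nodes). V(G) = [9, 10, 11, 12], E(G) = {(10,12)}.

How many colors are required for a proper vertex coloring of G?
χ(G) = 2

Clique number ω(G) = 2 (lower bound: χ ≥ ω).
The graph is bipartite (no odd cycle), so 2 colors suffice: χ(G) = 2.
A valid 2-coloring: color 1: [9, 11, 12]; color 2: [10].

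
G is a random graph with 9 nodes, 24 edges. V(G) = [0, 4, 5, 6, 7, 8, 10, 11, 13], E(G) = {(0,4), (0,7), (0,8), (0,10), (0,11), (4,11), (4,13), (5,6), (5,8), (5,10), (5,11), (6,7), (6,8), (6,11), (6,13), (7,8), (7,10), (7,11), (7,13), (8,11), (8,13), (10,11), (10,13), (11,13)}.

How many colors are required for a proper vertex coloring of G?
Clique number ω(G) = 5 (lower bound: χ ≥ ω).
The clique on [6, 7, 8, 11, 13] has size 5, forcing χ ≥ 5, and the coloring below uses 5 colors, so χ(G) = 5.
A valid 5-coloring: color 1: [11]; color 2: [4, 5, 7]; color 3: [0, 13]; color 4: [8, 10]; color 5: [6].

χ(G) = 5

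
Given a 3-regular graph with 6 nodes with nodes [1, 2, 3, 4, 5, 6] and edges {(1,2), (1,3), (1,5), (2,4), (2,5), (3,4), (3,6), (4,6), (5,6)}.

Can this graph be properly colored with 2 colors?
The clique on vertices [1, 2, 5] has size 3 > 2, so it alone needs 3 colors.

No, G is not 2-colorable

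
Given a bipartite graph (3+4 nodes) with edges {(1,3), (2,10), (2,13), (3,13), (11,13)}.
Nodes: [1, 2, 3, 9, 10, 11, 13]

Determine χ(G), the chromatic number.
Clique number ω(G) = 2 (lower bound: χ ≥ ω).
The graph is bipartite (no odd cycle), so 2 colors suffice: χ(G) = 2.
A valid 2-coloring: color 1: [1, 9, 10, 13]; color 2: [2, 3, 11].

χ(G) = 2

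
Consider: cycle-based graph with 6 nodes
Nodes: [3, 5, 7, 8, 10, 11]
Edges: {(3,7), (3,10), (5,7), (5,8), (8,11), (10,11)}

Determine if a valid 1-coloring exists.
Edge (8,11) forces its endpoints to differ, so 1 color is not enough.

No, G is not 1-colorable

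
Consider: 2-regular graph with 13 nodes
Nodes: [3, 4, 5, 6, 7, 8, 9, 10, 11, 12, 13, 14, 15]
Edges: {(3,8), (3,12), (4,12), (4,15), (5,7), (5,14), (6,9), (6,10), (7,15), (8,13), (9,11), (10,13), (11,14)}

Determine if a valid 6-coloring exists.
Yes, G is 6-colorable

A valid 6-coloring: color 1: [3, 4, 7, 9, 13, 14]; color 2: [5, 8, 10, 11, 12, 15]; color 3: [6].
(χ(G) = 3 ≤ 6.)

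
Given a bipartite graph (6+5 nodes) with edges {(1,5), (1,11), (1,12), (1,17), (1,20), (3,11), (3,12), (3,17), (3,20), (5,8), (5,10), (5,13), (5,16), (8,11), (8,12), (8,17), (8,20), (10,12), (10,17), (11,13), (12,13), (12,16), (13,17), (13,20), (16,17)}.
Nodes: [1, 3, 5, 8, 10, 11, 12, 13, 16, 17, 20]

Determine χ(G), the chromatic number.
Clique number ω(G) = 2 (lower bound: χ ≥ ω).
The graph is bipartite (no odd cycle), so 2 colors suffice: χ(G) = 2.
A valid 2-coloring: color 1: [5, 11, 12, 17, 20]; color 2: [1, 3, 8, 10, 13, 16].

χ(G) = 2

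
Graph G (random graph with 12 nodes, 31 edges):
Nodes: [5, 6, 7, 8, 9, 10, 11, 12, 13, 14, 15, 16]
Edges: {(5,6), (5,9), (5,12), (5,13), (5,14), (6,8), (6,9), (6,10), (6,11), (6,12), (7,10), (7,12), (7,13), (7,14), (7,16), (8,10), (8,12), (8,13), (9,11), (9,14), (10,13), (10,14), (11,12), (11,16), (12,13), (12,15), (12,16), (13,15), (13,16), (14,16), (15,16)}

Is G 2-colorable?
No, G is not 2-colorable

The clique on vertices [7, 12, 13, 16] has size 4 > 2, so it alone needs 4 colors.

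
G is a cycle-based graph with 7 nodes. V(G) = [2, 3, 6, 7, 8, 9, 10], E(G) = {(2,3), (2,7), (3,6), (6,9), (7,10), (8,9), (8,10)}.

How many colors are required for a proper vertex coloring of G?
Clique number ω(G) = 2 (lower bound: χ ≥ ω).
Odd cycle [2, 3, 6, 9, 8, 10, 7] needs 3 colors (χ ≥ 3).
The coloring below uses 3 colors, so χ(G) = 3.
A valid 3-coloring: color 1: [2, 6, 10]; color 2: [3, 7, 9]; color 3: [8].

χ(G) = 3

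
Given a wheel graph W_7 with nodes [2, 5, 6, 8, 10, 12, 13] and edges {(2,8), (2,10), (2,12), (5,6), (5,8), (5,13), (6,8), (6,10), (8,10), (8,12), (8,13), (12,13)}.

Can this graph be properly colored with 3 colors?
A valid 3-coloring: color 1: [8]; color 2: [5, 10, 12]; color 3: [2, 6, 13].
(χ(G) = 3 ≤ 3.)

Yes, G is 3-colorable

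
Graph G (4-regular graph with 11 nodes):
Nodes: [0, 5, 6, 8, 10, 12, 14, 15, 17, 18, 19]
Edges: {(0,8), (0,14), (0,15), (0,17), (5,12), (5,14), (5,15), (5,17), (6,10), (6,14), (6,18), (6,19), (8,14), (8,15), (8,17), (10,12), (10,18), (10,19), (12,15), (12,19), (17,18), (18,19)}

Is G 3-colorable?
No, G is not 3-colorable

The clique on vertices [6, 10, 18, 19] has size 4 > 3, so it alone needs 4 colors.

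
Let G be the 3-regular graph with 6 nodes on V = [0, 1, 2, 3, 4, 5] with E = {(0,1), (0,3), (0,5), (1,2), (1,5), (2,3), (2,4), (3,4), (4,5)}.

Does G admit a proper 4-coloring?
Yes, G is 4-colorable

A valid 4-coloring: color 1: [2, 5]; color 2: [0, 4]; color 3: [1, 3].
(χ(G) = 3 ≤ 4.)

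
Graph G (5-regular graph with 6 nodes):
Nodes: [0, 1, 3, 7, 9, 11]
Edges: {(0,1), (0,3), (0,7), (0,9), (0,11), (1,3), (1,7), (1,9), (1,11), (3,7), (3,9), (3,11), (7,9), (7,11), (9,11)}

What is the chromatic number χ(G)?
Clique number ω(G) = 6 (lower bound: χ ≥ ω).
The clique on [0, 1, 3, 7, 9, 11] has size 6, forcing χ ≥ 6, and the coloring below uses 6 colors, so χ(G) = 6.
A valid 6-coloring: color 1: [9]; color 2: [7]; color 3: [0]; color 4: [11]; color 5: [1]; color 6: [3].

χ(G) = 6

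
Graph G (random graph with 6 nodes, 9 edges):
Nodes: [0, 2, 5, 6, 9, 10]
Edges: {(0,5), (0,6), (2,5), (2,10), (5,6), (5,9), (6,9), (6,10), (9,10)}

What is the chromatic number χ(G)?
Clique number ω(G) = 3 (lower bound: χ ≥ ω).
The clique on [6, 9, 10] has size 3, forcing χ ≥ 3, and the coloring below uses 3 colors, so χ(G) = 3.
A valid 3-coloring: color 1: [5, 10]; color 2: [2, 6]; color 3: [0, 9].

χ(G) = 3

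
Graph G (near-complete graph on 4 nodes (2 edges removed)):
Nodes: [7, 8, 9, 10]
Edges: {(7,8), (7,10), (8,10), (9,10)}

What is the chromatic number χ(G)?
χ(G) = 3

Clique number ω(G) = 3 (lower bound: χ ≥ ω).
The clique on [7, 8, 10] has size 3, forcing χ ≥ 3, and the coloring below uses 3 colors, so χ(G) = 3.
A valid 3-coloring: color 1: [10]; color 2: [8, 9]; color 3: [7].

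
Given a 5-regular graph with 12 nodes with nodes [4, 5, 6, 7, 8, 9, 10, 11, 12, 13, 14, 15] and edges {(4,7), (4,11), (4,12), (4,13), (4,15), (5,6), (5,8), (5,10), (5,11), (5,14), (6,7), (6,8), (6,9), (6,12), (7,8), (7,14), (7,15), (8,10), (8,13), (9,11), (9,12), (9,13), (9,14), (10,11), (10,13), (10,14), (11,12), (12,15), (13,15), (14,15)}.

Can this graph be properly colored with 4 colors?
Yes, G is 4-colorable

A valid 4-coloring: color 1: [5, 7, 9]; color 2: [8, 11, 15]; color 3: [4, 6, 10]; color 4: [12, 13, 14].
(χ(G) = 4 ≤ 4.)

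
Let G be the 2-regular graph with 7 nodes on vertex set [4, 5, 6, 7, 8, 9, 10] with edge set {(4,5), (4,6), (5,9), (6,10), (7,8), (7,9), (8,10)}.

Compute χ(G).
χ(G) = 3

Clique number ω(G) = 2 (lower bound: χ ≥ ω).
Odd cycle [5, 4, 6, 10, 8, 7, 9] needs 3 colors (χ ≥ 3).
The coloring below uses 3 colors, so χ(G) = 3.
A valid 3-coloring: color 1: [5, 7, 10]; color 2: [4, 8, 9]; color 3: [6].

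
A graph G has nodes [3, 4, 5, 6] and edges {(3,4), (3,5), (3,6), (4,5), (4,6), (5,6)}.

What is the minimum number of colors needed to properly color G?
χ(G) = 4

Clique number ω(G) = 4 (lower bound: χ ≥ ω).
The clique on [3, 4, 5, 6] has size 4, forcing χ ≥ 4, and the coloring below uses 4 colors, so χ(G) = 4.
A valid 4-coloring: color 1: [4]; color 2: [6]; color 3: [5]; color 4: [3].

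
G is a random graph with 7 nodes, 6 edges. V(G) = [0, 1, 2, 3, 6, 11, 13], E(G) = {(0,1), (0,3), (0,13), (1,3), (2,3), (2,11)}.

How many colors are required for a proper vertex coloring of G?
Clique number ω(G) = 3 (lower bound: χ ≥ ω).
The clique on [0, 1, 3] has size 3, forcing χ ≥ 3, and the coloring below uses 3 colors, so χ(G) = 3.
A valid 3-coloring: color 1: [3, 6, 11, 13]; color 2: [0, 2]; color 3: [1].

χ(G) = 3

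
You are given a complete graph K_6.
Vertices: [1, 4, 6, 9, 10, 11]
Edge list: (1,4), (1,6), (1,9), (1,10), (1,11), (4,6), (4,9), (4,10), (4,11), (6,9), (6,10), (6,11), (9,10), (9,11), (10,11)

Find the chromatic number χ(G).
χ(G) = 6

Clique number ω(G) = 6 (lower bound: χ ≥ ω).
The clique on [1, 4, 6, 9, 10, 11] has size 6, forcing χ ≥ 6, and the coloring below uses 6 colors, so χ(G) = 6.
A valid 6-coloring: color 1: [11]; color 2: [9]; color 3: [6]; color 4: [10]; color 5: [1]; color 6: [4].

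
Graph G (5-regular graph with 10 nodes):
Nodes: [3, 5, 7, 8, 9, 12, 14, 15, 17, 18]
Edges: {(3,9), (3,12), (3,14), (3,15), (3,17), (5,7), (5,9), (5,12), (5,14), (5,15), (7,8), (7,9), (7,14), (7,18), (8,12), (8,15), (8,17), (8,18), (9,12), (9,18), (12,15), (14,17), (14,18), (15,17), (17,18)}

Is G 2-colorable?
No, G is not 2-colorable

The clique on vertices [3, 14, 17] has size 3 > 2, so it alone needs 3 colors.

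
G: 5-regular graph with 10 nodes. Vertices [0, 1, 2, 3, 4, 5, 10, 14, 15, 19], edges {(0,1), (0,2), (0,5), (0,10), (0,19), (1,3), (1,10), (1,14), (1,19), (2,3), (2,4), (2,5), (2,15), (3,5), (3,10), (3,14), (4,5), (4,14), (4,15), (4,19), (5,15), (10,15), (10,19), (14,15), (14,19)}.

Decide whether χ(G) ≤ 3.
The clique on vertices [0, 1, 10, 19] has size 4 > 3, so it alone needs 4 colors.

No, G is not 3-colorable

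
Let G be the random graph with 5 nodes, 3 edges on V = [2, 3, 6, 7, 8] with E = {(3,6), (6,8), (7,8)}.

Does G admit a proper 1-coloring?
Edge (6,8) forces its endpoints to differ, so 1 color is not enough.

No, G is not 1-colorable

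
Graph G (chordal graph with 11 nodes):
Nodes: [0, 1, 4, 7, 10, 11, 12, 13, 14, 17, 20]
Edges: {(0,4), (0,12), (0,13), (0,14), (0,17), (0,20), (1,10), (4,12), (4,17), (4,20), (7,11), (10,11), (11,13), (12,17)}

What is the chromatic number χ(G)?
χ(G) = 4

Clique number ω(G) = 4 (lower bound: χ ≥ ω).
The clique on [0, 4, 12, 17] has size 4, forcing χ ≥ 4, and the coloring below uses 4 colors, so χ(G) = 4.
A valid 4-coloring: color 1: [0, 1, 11]; color 2: [4, 7, 10, 13, 14]; color 3: [12, 20]; color 4: [17].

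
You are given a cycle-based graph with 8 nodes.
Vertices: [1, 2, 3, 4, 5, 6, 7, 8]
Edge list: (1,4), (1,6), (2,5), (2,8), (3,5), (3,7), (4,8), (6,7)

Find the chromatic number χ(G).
Clique number ω(G) = 2 (lower bound: χ ≥ ω).
The graph is bipartite (no odd cycle), so 2 colors suffice: χ(G) = 2.
A valid 2-coloring: color 1: [2, 3, 4, 6]; color 2: [1, 5, 7, 8].

χ(G) = 2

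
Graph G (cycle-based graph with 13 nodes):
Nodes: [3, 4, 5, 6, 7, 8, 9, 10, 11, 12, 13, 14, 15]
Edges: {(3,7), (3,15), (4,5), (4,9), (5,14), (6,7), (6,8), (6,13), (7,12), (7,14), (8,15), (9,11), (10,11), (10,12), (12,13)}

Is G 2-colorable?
No, G is not 2-colorable

Odd cycle [15, 8, 6, 7, 3] needs 3 colors (χ ≥ 3).
Hence χ(G) ≥ 3 > 2, so no proper 2-coloring exists.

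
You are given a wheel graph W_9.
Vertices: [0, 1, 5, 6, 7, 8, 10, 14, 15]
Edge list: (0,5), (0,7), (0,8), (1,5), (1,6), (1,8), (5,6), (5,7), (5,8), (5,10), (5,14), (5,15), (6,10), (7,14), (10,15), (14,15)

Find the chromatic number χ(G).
Clique number ω(G) = 3 (lower bound: χ ≥ ω).
The clique on [0, 5, 8] has size 3, forcing χ ≥ 3, and the coloring below uses 3 colors, so χ(G) = 3.
A valid 3-coloring: color 1: [5]; color 2: [0, 1, 10, 14]; color 3: [6, 7, 8, 15].

χ(G) = 3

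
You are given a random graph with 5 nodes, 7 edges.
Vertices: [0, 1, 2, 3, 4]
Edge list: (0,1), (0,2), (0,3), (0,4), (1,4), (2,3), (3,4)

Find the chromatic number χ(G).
Clique number ω(G) = 3 (lower bound: χ ≥ ω).
The clique on [0, 1, 4] has size 3, forcing χ ≥ 3, and the coloring below uses 3 colors, so χ(G) = 3.
A valid 3-coloring: color 1: [0]; color 2: [1, 3]; color 3: [2, 4].

χ(G) = 3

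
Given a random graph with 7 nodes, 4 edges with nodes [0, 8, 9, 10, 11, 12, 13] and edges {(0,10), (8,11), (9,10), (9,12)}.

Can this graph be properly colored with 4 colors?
A valid 4-coloring: color 1: [0, 8, 9, 13]; color 2: [10, 11, 12].
(χ(G) = 2 ≤ 4.)

Yes, G is 4-colorable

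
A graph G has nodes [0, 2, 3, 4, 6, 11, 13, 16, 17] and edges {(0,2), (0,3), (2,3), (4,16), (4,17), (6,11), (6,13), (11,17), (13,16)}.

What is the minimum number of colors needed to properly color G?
χ(G) = 3

Clique number ω(G) = 3 (lower bound: χ ≥ ω).
The clique on [0, 2, 3] has size 3, forcing χ ≥ 3, and the coloring below uses 3 colors, so χ(G) = 3.
A valid 3-coloring: color 1: [0, 4, 11, 13]; color 2: [3, 6, 16, 17]; color 3: [2].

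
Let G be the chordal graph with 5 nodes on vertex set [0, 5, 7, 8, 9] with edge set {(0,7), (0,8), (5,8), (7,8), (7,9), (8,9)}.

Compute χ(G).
Clique number ω(G) = 3 (lower bound: χ ≥ ω).
The clique on [0, 7, 8] has size 3, forcing χ ≥ 3, and the coloring below uses 3 colors, so χ(G) = 3.
A valid 3-coloring: color 1: [8]; color 2: [5, 7]; color 3: [0, 9].

χ(G) = 3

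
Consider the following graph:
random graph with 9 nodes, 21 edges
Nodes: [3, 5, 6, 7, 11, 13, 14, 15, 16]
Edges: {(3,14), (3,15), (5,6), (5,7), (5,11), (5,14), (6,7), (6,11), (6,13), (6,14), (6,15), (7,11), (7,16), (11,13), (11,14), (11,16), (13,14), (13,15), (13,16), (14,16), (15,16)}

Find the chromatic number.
Clique number ω(G) = 4 (lower bound: χ ≥ ω).
The clique on [11, 13, 14, 16] has size 4, forcing χ ≥ 4, and the coloring below uses 4 colors, so χ(G) = 4.
A valid 4-coloring: color 1: [3, 6, 16]; color 2: [7, 14, 15]; color 3: [11]; color 4: [5, 13].

χ(G) = 4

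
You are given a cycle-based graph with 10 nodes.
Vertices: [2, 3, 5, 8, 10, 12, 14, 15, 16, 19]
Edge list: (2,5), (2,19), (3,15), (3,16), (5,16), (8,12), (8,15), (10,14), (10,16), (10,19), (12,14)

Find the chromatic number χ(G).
Clique number ω(G) = 2 (lower bound: χ ≥ ω).
Odd cycle [15, 8, 12, 14, 10, 16, 3] needs 3 colors (χ ≥ 3).
The coloring below uses 3 colors, so χ(G) = 3.
A valid 3-coloring: color 1: [2, 8, 14, 16]; color 2: [5, 10, 12, 15]; color 3: [3, 19].

χ(G) = 3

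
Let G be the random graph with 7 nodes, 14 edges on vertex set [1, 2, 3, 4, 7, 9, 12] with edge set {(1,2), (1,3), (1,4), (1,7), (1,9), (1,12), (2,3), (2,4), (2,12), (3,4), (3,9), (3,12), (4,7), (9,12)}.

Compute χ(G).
χ(G) = 4

Clique number ω(G) = 4 (lower bound: χ ≥ ω).
The clique on [1, 3, 9, 12] has size 4, forcing χ ≥ 4, and the coloring below uses 4 colors, so χ(G) = 4.
A valid 4-coloring: color 1: [1]; color 2: [3, 7]; color 3: [2, 9]; color 4: [4, 12].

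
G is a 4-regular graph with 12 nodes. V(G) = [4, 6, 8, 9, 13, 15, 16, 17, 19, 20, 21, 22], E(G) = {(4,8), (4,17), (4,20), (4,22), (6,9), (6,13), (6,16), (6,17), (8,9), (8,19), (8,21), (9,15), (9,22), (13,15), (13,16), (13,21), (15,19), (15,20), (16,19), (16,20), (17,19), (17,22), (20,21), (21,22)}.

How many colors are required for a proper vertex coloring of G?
χ(G) = 3

Clique number ω(G) = 3 (lower bound: χ ≥ ω).
The clique on [4, 17, 22] has size 3, forcing χ ≥ 3, and the coloring below uses 3 colors, so χ(G) = 3.
A valid 3-coloring: color 1: [8, 15, 16, 22]; color 2: [9, 13, 17, 20]; color 3: [4, 6, 19, 21].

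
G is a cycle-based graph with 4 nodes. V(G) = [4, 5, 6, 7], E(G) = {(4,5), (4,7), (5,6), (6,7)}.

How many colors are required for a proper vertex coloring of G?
χ(G) = 2

Clique number ω(G) = 2 (lower bound: χ ≥ ω).
The graph is bipartite (no odd cycle), so 2 colors suffice: χ(G) = 2.
A valid 2-coloring: color 1: [5, 7]; color 2: [4, 6].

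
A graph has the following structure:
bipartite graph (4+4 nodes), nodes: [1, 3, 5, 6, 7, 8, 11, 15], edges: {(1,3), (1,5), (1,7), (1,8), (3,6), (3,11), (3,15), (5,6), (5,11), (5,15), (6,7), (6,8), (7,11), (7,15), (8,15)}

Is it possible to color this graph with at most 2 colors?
Yes, G is 2-colorable

A valid 2-coloring: color 1: [1, 6, 11, 15]; color 2: [3, 5, 7, 8].
(χ(G) = 2 ≤ 2.)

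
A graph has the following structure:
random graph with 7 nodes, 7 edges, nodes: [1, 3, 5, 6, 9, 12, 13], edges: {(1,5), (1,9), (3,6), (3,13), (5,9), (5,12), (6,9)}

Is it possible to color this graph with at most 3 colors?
Yes, G is 3-colorable

A valid 3-coloring: color 1: [3, 9, 12]; color 2: [5, 6, 13]; color 3: [1].
(χ(G) = 3 ≤ 3.)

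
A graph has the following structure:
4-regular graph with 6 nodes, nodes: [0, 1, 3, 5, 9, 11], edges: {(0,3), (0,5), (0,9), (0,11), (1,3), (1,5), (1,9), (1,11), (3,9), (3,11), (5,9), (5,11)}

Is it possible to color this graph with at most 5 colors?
Yes, G is 5-colorable

A valid 5-coloring: color 1: [0, 1]; color 2: [9, 11]; color 3: [3, 5].
(χ(G) = 3 ≤ 5.)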